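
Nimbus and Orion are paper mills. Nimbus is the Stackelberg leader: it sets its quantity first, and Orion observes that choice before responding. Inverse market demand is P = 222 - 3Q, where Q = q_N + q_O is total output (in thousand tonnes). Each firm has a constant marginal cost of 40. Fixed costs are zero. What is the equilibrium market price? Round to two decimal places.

85.50

Solve by backward induction. Given q_N, the follower Orion maximises π_O = (222 - 3q_N - 3q_O)q_O - 40q_O.
∂π_O/∂q_O = 182 - 3q_N - 6q_O = 0 gives the reaction function q_O = (182 - 3q_N)/6.
Nimbus substitutes q_O(q_N) into its own profit: π_N = q_N(222 - 3q_N - (182 - 3q_N)/2) - 40q_N = (131 - (3/2)q_N)q_N - 40q_N.
Maximising: ∂π_N/∂q_N = 91 - 3q_N = 0, giving q_N = 91/3.
Then q_O = (182 - 3·(91/3))/6 = 91/6.
Total output Q = 91/2, so price P = 222 - 3·(91/2) = 171/2.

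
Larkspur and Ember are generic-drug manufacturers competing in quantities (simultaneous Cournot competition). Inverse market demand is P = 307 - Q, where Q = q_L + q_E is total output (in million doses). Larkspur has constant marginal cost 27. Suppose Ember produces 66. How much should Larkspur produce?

107

With the rival's output fixed at 66, Larkspur's profit is π_L = (307 - 66 - q_L)q_L - (27q_L) = (241 - q_L)q_L - (27q_L).
∂π_L/∂q_L = 214 - 2q_L = 0, so q_L = 107.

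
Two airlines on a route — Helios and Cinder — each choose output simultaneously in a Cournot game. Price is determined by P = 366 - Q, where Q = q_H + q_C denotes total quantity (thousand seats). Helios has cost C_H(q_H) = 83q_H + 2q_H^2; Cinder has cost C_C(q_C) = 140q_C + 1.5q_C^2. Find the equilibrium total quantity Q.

Helios's profit: π_H = (366 - Q)q_H - (83q_H + 2q_H²). Setting ∂π_H/∂q_H = 0: 283 - 6q_H - (q_C) = 0.
Cinder's profit: π_C = (366 - Q)q_C - (140q_C + (3/2)q_C²). Setting ∂π_C/∂q_C = 0: 226 - 5q_C - (q_H) = 0.
Rearranging gives the reaction functions q_H = (283 - q_C)/6 and q_C = (226 - q_H)/5.
Solving the pair: q_H = 41, q_C = 37.
Total output Q = 41 + 37 = 78.

78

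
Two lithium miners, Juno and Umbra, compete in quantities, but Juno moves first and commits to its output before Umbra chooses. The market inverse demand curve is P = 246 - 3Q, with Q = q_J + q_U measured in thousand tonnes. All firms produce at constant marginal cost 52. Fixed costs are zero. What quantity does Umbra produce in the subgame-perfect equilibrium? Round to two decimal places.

16.17

The follower Umbra best-responds to any q_J: π_U = (246 - 3Q)q_U - 52q_U.
∂π_U/∂q_U = 194 - 3q_J - 6q_U = 0 gives the reaction function q_U = (194 - 3q_J)/6.
The leader anticipates this reaction. Substituting into P = 246 - 3Q gives P = 149 - (3/2)q_J, so π_J = (149 - (3/2)q_J)q_J - 52q_J.
Maximising: ∂π_J/∂q_J = 97 - 3q_J = 0, giving q_J = 97/3.
Then q_U = (194 - 3·(97/3))/6 = 97/6.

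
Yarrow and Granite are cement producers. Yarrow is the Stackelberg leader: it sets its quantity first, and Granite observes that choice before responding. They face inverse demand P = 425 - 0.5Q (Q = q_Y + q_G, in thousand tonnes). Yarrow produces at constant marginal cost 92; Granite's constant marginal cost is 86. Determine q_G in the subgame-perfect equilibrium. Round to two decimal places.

Solve by backward induction. Given q_Y, the follower Granite maximises π_G = (425 - (1/2)q_Y - (1/2)q_G)q_G - 86q_G.
∂π_G/∂q_G = 339 - (1/2)q_Y - q_G = 0 gives the reaction function q_G = (339 - (1/2)q_Y).
The leader anticipates this reaction. Substituting into P = 425 - 0.5Q gives P = 511/2 - (1/4)q_Y, so π_Y = (511/2 - (1/4)q_Y)q_Y - 92q_Y.
Leader FOC: 327/2 - (1/2)q_Y = 0, so q_Y = 327.
Then q_G = (339 - (1/2)·327) = 351/2.

175.50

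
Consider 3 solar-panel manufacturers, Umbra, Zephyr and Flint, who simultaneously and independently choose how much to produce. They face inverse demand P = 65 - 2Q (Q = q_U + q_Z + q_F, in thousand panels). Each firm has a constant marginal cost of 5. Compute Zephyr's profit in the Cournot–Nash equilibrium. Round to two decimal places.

112.50

Each firm earns π_i = (65 - 2Q)q_i - 5q_i.
First-order condition (treating rivals' output as given): 60 - 4q_i - 2·Σ_{j≠i} q_j = 0.
By symmetry each firm produces the same amount; substituting Σ_{j≠i} q_j = 2q_i yields q_i = 60/8 = 15/2.
Price P = 65 - 2·(45/2) = 20.
Zephyr's profit: (20 - 5)·(15/2) = 225/2.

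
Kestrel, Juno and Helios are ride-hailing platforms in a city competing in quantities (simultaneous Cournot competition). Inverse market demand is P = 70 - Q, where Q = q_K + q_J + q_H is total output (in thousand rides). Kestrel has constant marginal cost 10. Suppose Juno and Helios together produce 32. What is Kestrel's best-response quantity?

With rivals' combined output fixed at 32, Kestrel's profit is π_K = (70 - 32 - q_K)q_K - (10q_K) = (38 - q_K)q_K - (10q_K).
∂π_K/∂q_K = 28 - 2q_K = 0, so q_K = 14.

14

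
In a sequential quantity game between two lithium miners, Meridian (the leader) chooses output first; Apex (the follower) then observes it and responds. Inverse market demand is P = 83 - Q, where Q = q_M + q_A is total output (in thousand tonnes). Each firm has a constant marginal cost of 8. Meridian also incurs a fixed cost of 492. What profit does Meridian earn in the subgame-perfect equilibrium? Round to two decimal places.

211.13

Solve by backward induction. Given q_M, the follower Apex maximises π_A = (83 - q_M - q_A)q_A - 8q_A.
Follower FOC: 75 - q_M - 2q_A = 0, so q_A(q_M) = (75 - q_M)/2.
Meridian substitutes q_A(q_M) into its own profit: π_M = q_M(83 - q_M - (75 - q_M)/2) - 8q_M = (91/2 - (1/2)q_M)q_M - 8q_M.
Leader FOC: 75/2 - q_M = 0, so q_M = 75/2.
Then q_A = (75 - 75/2)/2 = 75/4.
Price P = 83 - 225/4 = 107/4.
Meridian's profit: (107/4 - 8)·(75/2) - 492 = 1689/8.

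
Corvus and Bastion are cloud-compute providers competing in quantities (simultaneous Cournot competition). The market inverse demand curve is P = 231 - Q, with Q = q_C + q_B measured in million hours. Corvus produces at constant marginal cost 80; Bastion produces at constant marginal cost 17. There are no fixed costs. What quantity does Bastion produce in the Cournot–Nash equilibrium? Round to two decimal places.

Corvus's profit: π_C = (231 - Q)q_C - (80q_C). Setting ∂π_C/∂q_C = 0: 151 - 2q_C - (q_B) = 0.
Bastion's first-order condition: 214 - 2q_B - (q_C) = 0.
Rearranging gives the reaction functions q_C = (151 - q_B)/2 and q_B = (214 - q_C)/2.
Substituting one into the other gives q_C = 88/3 and q_B = 277/3.

92.33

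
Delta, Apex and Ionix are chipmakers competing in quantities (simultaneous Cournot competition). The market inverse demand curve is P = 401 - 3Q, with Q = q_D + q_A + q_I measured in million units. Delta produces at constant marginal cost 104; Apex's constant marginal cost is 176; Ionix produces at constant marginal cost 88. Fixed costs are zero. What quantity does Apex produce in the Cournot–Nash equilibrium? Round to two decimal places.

5.42

Delta's profit: π_D = (401 - 3Q)q_D - (104q_D). Setting ∂π_D/∂q_D = 0: 297 - 6q_D - 3(q_A + q_I) = 0.
Apex's first-order condition: 225 - 6q_A - 3(q_D + q_I) = 0.
Ionix's profit: π_I = (401 - 3Q)q_I - (88q_I). Setting ∂π_I/∂q_I = 0: 313 - 6q_I - 3(q_D + q_A) = 0.
Summing all 3 equations gives 835 − 12Q = 0, hence Q = 835/12.
Back-substituting: q_D = (297 − 835/4)/3 = 353/12, q_A = (225 − 835/4)/3 = 65/12, q_I = (313 − 835/4)/3 = 139/4.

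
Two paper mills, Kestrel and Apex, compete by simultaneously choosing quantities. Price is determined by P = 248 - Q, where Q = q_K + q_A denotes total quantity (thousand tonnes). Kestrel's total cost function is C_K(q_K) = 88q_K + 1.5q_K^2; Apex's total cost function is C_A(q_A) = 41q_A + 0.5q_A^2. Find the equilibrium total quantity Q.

Kestrel's profit: π_K = (248 - Q)q_K - (88q_K + (3/2)q_K²). Setting ∂π_K/∂q_K = 0: 160 - 5q_K - (q_A) = 0.
Apex's first-order condition: 207 - 3q_A - (q_K) = 0.
Rearranging gives the reaction functions q_K = (160 - q_A)/5 and q_A = (207 - q_K)/3.
Solving the pair: q_K = 39/2, q_A = 125/2.
Total output Q = 39/2 + 125/2 = 82.

82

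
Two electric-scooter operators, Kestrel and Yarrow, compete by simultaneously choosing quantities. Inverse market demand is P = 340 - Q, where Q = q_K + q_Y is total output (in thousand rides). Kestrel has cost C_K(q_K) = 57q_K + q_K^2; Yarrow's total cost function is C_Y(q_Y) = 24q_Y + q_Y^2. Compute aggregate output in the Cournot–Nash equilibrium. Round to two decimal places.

Kestrel's profit: π_K = (340 - Q)q_K - (57q_K + q_K²). Setting ∂π_K/∂q_K = 0: 283 - 4q_K - (q_Y) = 0.
Yarrow's first-order condition: 316 - 4q_Y - (q_K) = 0.
Rearranging gives the reaction functions q_K = (283 - q_Y)/4 and q_Y = (316 - q_K)/4.
Solving the pair: q_K = 272/5, q_Y = 327/5.
Total output Q = 272/5 + 327/5 = 599/5.

119.80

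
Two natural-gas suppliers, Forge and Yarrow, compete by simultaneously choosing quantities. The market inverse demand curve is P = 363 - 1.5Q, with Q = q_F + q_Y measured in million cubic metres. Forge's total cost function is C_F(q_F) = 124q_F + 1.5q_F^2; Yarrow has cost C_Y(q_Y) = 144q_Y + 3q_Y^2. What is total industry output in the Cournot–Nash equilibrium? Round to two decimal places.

53.68

Forge's profit: π_F = (363 - 1.5Q)q_F - (124q_F + (3/2)q_F²). Setting ∂π_F/∂q_F = 0: 239 - 6q_F - (3/2)(q_Y) = 0.
Yarrow's profit: π_Y = (363 - 1.5Q)q_Y - (144q_Y + 3q_Y²). Setting ∂π_Y/∂q_Y = 0: 219 - 9q_Y - (3/2)(q_F) = 0.
Rearranging gives the reaction functions q_F = (239 - (3/2)q_Y)/6 and q_Y = (219 - (3/2)q_F)/9.
Solving the pair: q_F = 810/23, q_Y = 1274/69.
Total output Q = 810/23 + 1274/69 = 53.6812.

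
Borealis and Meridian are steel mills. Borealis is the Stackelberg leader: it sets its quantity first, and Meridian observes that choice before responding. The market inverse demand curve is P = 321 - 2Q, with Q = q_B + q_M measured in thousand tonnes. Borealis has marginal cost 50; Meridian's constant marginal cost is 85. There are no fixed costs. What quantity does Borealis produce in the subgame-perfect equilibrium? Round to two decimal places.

The follower Meridian best-responds to any q_B: π_M = (321 - 2Q)q_M - 85q_M.
∂π_M/∂q_M = 236 - 2q_B - 4q_M = 0 gives the reaction function q_M = (236 - 2q_B)/4.
The leader anticipates this reaction. Substituting into P = 321 - 2Q gives P = 203 - q_B, so π_B = (203 - q_B)q_B - 50q_B.
Maximising: ∂π_B/∂q_B = 153 - 2q_B = 0, giving q_B = 153/2.
Then q_M = (236 - 2·(153/2))/4 = 83/4.

76.50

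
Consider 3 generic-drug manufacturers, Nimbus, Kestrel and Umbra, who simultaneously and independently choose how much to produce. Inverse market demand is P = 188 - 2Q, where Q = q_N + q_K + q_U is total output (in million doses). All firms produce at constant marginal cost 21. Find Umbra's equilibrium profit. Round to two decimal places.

871.53

A representative firm's profit is π_i = q_i(188 - 2Q) - 21q_i.
First-order condition (treating rivals' output as given): 167 - 4q_i - 2·Σ_{j≠i} q_j = 0.
By symmetry each firm produces the same amount; substituting Σ_{j≠i} q_j = 2q_i yields q_i = 167/8.
Price P = 188 - 2·(501/8) = 251/4.
Umbra's profit: (251/4 - 21)·(167/8) = 871.5313.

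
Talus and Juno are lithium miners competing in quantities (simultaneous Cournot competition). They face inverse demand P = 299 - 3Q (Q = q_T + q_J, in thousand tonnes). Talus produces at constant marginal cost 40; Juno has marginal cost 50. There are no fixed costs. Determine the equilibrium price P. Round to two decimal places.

129.67

Talus's profit: π_T = (299 - 3Q)q_T - (40q_T). Setting ∂π_T/∂q_T = 0: 259 - 6q_T - 3(q_J) = 0.
Juno's first-order condition: 249 - 6q_J - 3(q_T) = 0.
Best responses: q_T = (259 - 3q_J)/6, q_J = (249 - 3q_T)/6.
Solving the pair: q_T = 269/9, q_J = 239/9.
Total output Q = 508/9, so price P = 299 - 3·(508/9) = 389/3.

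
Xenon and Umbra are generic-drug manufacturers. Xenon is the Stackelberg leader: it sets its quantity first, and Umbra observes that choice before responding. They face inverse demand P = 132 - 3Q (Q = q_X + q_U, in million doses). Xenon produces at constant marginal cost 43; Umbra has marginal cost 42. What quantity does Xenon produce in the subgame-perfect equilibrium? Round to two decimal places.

14.67

Solve by backward induction. Given q_X, the follower Umbra maximises π_U = (132 - 3q_X - 3q_U)q_U - 42q_U.
∂π_U/∂q_U = 90 - 3q_X - 6q_U = 0 gives the reaction function q_U = (90 - 3q_X)/6.
The leader anticipates this reaction. Substituting into P = 132 - 3Q gives P = 87 - (3/2)q_X, so π_X = (87 - (3/2)q_X)q_X - 43q_X.
Maximising: ∂π_X/∂q_X = 44 - 3q_X = 0, giving q_X = 44/3.
Then q_U = (90 - 3·(44/3))/6 = 23/3.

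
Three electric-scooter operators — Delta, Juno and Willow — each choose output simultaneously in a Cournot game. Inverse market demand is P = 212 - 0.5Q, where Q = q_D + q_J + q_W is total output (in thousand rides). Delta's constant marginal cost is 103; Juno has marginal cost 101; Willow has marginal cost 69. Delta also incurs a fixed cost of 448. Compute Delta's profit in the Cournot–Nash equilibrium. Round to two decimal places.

Delta's profit: π_D = (212 - 0.5Q)q_D - (103q_D). Setting ∂π_D/∂q_D = 0: 109 - q_D - (1/2)(q_J + q_W) = 0.
Juno's profit: π_J = (212 - 0.5Q)q_J - (101q_J). Setting ∂π_J/∂q_J = 0: 111 - q_J - (1/2)(q_D + q_W) = 0.
Willow's profit: π_W = (212 - 0.5Q)q_W - (69q_W). Setting ∂π_W/∂q_W = 0: 143 - q_W - (1/2)(q_D + q_J) = 0.
Summing all 3 equations gives 363 − 2Q = 0, hence Q = 363/2.
Back-substituting: q_D = (109 − 363/4)/(1/2) = 73/2, q_J = (111 − 363/4)/(1/2) = 81/2, q_W = (143 − 363/4)/(1/2) = 209/2.
Price P = 212 - (1/2)·(363/2) = 485/4.
Delta's profit: (485/4 - 103)·(73/2) - 448 = 1745/8.

218.13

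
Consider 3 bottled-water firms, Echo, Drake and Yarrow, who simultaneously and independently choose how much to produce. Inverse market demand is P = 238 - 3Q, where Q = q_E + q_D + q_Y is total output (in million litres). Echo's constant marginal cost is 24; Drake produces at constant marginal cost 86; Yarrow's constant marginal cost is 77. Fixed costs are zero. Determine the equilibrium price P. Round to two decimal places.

106.25

Echo's profit: π_E = (238 - 3Q)q_E - (24q_E). Setting ∂π_E/∂q_E = 0: 214 - 6q_E - 3(q_D + q_Y) = 0.
Drake's profit: π_D = (238 - 3Q)q_D - (86q_D). Setting ∂π_D/∂q_D = 0: 152 - 6q_D - 3(q_E + q_Y) = 0.
Yarrow's profit: π_Y = (238 - 3Q)q_Y - (77q_Y). Setting ∂π_Y/∂q_Y = 0: 161 - 6q_Y - 3(q_E + q_D) = 0.
Summing all 3 equations gives 527 − 12Q = 0, hence Q = 527/12.
Back-substituting: q_E = (214 − 527/4)/3 = 329/12, q_D = (152 − 527/4)/3 = 27/4, q_Y = (161 − 527/4)/3 = 39/4.
Total output Q = 527/12, so price P = 238 - 3·(527/12) = 425/4.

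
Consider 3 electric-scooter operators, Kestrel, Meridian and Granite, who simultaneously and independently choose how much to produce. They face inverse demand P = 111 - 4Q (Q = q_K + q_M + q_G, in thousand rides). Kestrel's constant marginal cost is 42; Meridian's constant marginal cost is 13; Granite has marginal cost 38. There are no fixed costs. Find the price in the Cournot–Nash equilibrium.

51

Kestrel's profit: π_K = (111 - 4Q)q_K - (42q_K). Setting ∂π_K/∂q_K = 0: 69 - 8q_K - 4(q_M + q_G) = 0.
Meridian's first-order condition: 98 - 8q_M - 4(q_K + q_G) = 0.
Granite's profit: π_G = (111 - 4Q)q_G - (38q_G). Setting ∂π_G/∂q_G = 0: 73 - 8q_G - 4(q_K + q_M) = 0.
Summing all 3 equations gives 240 − 16Q = 0, hence Q = 15.
Back-substituting: q_K = (69 − 60)/4 = 9/4, q_M = (98 − 60)/4 = 19/2, q_G = (73 − 60)/4 = 13/4.
Total output Q = 15, so price P = 111 - 4·15 = 51.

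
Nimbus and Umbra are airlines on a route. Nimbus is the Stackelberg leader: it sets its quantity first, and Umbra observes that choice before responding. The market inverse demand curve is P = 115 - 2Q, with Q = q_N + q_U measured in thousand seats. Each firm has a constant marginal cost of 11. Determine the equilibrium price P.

37

Solve by backward induction. Given q_N, the follower Umbra maximises π_U = (115 - 2q_N - 2q_U)q_U - 11q_U.
Follower FOC: 104 - 2q_N - 4q_U = 0, so q_U(q_N) = (104 - 2q_N)/4.
Nimbus substitutes q_U(q_N) into its own profit: π_N = q_N(115 - 2q_N - (104 - 2q_N)/2) - 11q_N = (63 - q_N)q_N - 11q_N.
Maximising: ∂π_N/∂q_N = 52 - 2q_N = 0, giving q_N = 26.
Then q_U = (104 - 2·26)/4 = 13.
Total output Q = 39, so price P = 115 - 2·39 = 37.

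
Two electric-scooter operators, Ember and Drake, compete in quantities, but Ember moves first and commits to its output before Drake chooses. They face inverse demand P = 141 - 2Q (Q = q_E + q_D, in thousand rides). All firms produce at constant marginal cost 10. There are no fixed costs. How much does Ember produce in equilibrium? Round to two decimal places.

The follower Drake best-responds to any q_E: π_D = (141 - 2Q)q_D - 10q_D.
Setting the follower's marginal profit to zero, 131 - 2q_E - 4q_D = 0, i.e. q_D = (131 - 2q_E)/4.
The leader anticipates this reaction. Substituting into P = 141 - 2Q gives P = 151/2 - q_E, so π_E = (151/2 - q_E)q_E - 10q_E.
Maximising: ∂π_E/∂q_E = 131/2 - 2q_E = 0, giving q_E = 131/4.
Then q_D = (131 - 2·(131/4))/4 = 131/8.

32.75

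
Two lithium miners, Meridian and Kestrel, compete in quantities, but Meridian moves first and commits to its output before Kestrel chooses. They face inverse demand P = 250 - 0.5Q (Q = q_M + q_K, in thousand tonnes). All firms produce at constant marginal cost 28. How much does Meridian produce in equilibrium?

The follower Kestrel best-responds to any q_M: π_K = (250 - 0.5Q)q_K - 28q_K.
Setting the follower's marginal profit to zero, 222 - (1/2)q_M - q_K = 0, i.e. q_K = (222 - (1/2)q_M).
The leader anticipates this reaction. Substituting into P = 250 - 0.5Q gives P = 139 - (1/4)q_M, so π_M = (139 - (1/4)q_M)q_M - 28q_M.
The leader's first-order condition 111 - (1/2)q_M = 0 yields q_M = 222.
Then q_K = (222 - (1/2)·222) = 111.

222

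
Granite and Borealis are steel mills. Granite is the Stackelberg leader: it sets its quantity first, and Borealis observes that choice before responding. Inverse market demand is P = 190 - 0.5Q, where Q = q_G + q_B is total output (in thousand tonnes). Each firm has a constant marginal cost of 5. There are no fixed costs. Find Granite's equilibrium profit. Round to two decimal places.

8556.25

Solve by backward induction. Given q_G, the follower Borealis maximises π_B = (190 - (1/2)q_G - (1/2)q_B)q_B - 5q_B.
∂π_B/∂q_B = 185 - (1/2)q_G - q_B = 0 gives the reaction function q_B = (185 - (1/2)q_G).
The leader anticipates this reaction. Substituting into P = 190 - 0.5Q gives P = 195/2 - (1/4)q_G, so π_G = (195/2 - (1/4)q_G)q_G - 5q_G.
Maximising: ∂π_G/∂q_G = 185/2 - (1/2)q_G = 0, giving q_G = 185.
Then q_B = (185 - (1/2)·185) = 185/2.
Price P = 190 - (1/2)·(555/2) = 205/4.
Granite's profit: (205/4 - 5)·185 = 8556.2500.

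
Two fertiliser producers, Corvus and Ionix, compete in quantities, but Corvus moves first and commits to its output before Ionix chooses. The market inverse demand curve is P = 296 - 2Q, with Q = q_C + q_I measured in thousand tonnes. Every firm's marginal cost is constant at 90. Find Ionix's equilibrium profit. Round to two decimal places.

Solve by backward induction. Given q_C, the follower Ionix maximises π_I = (296 - 2q_C - 2q_I)q_I - 90q_I.
Follower FOC: 206 - 2q_C - 4q_I = 0, so q_I(q_C) = (206 - 2q_C)/4.
The leader anticipates this reaction. Substituting into P = 296 - 2Q gives P = 193 - q_C, so π_C = (193 - q_C)q_C - 90q_C.
Maximising: ∂π_C/∂q_C = 103 - 2q_C = 0, giving q_C = 103/2.
Then q_I = (206 - 2·(103/2))/4 = 103/4.
Price P = 296 - 2·(309/4) = 283/2.
Ionix's profit: (283/2 - 90)·(103/4) = 1326.1250.

1326.13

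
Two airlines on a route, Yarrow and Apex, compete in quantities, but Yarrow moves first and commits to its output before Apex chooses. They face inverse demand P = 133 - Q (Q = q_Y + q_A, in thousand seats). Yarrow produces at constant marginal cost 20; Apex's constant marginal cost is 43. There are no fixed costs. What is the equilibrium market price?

54

Solve by backward induction. Given q_Y, the follower Apex maximises π_A = (133 - q_Y - q_A)q_A - 43q_A.
Setting the follower's marginal profit to zero, 90 - q_Y - 2q_A = 0, i.e. q_A = (90 - q_Y)/2.
The leader anticipates this reaction. Substituting into P = 133 - Q gives P = 88 - (1/2)q_Y, so π_Y = (88 - (1/2)q_Y)q_Y - 20q_Y.
The leader's first-order condition 68 - q_Y = 0 yields q_Y = 68.
Then q_A = (90 - 68)/2 = 11.
Total output Q = 79, so price P = 133 - 79 = 54.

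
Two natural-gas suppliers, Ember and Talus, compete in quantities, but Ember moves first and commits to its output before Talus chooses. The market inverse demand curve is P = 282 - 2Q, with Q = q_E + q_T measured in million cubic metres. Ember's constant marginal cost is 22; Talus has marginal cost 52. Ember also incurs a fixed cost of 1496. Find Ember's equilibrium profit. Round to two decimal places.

Solve by backward induction. Given q_E, the follower Talus maximises π_T = (282 - 2q_E - 2q_T)q_T - 52q_T.
Follower FOC: 230 - 2q_E - 4q_T = 0, so q_T(q_E) = (230 - 2q_E)/4.
Ember substitutes q_T(q_E) into its own profit: π_E = q_E(282 - 2q_E - (230 - 2q_E)/2) - 22q_E = (167 - q_E)q_E - 22q_E.
The leader's first-order condition 145 - 2q_E = 0 yields q_E = 145/2.
Then q_T = (230 - 2·(145/2))/4 = 85/4.
Price P = 282 - 2·(375/4) = 189/2.
Ember's profit: (189/2 - 22)·(145/2) - 1496 = 3760.2500.

3760.25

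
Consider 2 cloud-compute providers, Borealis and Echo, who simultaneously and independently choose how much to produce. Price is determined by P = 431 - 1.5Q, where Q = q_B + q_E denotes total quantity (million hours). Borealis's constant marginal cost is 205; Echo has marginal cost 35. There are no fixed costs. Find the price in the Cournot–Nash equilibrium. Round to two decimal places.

223.67

Borealis's profit: π_B = (431 - 1.5Q)q_B - (205q_B). Setting ∂π_B/∂q_B = 0: 226 - 3q_B - (3/2)(q_E) = 0.
Echo's profit: π_E = (431 - 1.5Q)q_E - (35q_E). Setting ∂π_E/∂q_E = 0: 396 - 3q_E - (3/2)(q_B) = 0.
Rearranging gives the reaction functions q_B = (226 - (3/2)q_E)/3 and q_E = (396 - (3/2)q_B)/3.
Solving the pair: q_B = 112/9, q_E = 1132/9.
Total output Q = 1244/9, so price P = 431 - (3/2)·(1244/9) = 671/3.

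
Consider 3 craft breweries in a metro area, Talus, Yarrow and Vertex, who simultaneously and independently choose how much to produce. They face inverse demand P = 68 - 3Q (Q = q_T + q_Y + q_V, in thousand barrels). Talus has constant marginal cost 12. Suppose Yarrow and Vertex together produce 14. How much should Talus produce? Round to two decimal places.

2.33

With rivals' combined output fixed at 14, Talus's profit is π_T = (68 - 3·14 - 3q_T)q_T - (12q_T) = (26 - 3q_T)q_T - (12q_T).
∂π_T/∂q_T = 14 - 6q_T = 0, so q_T = 7/3.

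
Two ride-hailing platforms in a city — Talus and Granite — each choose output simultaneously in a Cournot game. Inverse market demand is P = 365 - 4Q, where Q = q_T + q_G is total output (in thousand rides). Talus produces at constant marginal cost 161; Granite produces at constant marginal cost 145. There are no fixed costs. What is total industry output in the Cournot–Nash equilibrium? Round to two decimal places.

35.33

Talus's profit: π_T = (365 - 4Q)q_T - (161q_T). Setting ∂π_T/∂q_T = 0: 204 - 8q_T - 4(q_G) = 0.
Granite's profit: π_G = (365 - 4Q)q_G - (145q_G). Setting ∂π_G/∂q_G = 0: 220 - 8q_G - 4(q_T) = 0.
Rearranging gives the reaction functions q_T = (204 - 4q_G)/8 and q_G = (220 - 4q_T)/8.
Solving the pair: q_T = 47/3, q_G = 59/3.
Total output Q = 47/3 + 59/3 = 106/3.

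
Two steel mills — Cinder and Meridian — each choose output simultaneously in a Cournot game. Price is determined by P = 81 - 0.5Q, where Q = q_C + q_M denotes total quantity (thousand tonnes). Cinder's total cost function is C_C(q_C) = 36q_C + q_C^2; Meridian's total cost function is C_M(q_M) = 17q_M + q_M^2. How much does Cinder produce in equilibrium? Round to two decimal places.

11.77

Cinder's profit: π_C = (81 - 0.5Q)q_C - (36q_C + q_C²). Setting ∂π_C/∂q_C = 0: 45 - 3q_C - (1/2)(q_M) = 0.
Meridian's first-order condition: 64 - 3q_M - (1/2)(q_C) = 0.
Rearranging gives the reaction functions q_C = (45 - (1/2)q_M)/3 and q_M = (64 - (1/2)q_C)/3.
Substituting one into the other gives q_C = 412/35 and q_M = 678/35.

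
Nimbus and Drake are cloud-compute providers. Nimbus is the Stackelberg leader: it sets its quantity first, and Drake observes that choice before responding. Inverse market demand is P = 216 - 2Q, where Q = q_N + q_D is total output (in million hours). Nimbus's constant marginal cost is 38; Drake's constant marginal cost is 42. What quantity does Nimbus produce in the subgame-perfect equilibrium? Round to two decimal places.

45.50

Solve by backward induction. Given q_N, the follower Drake maximises π_D = (216 - 2q_N - 2q_D)q_D - 42q_D.
Setting the follower's marginal profit to zero, 174 - 2q_N - 4q_D = 0, i.e. q_D = (174 - 2q_N)/4.
Nimbus substitutes q_D(q_N) into its own profit: π_N = q_N(216 - 2q_N - (174 - 2q_N)/2) - 38q_N = (129 - q_N)q_N - 38q_N.
Leader FOC: 91 - 2q_N = 0, so q_N = 91/2.
Then q_D = (174 - 2·(91/2))/4 = 83/4.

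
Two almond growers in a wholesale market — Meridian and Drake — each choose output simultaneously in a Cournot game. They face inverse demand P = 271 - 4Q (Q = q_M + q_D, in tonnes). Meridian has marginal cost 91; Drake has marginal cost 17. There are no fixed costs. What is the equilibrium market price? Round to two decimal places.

Meridian's profit: π_M = (271 - 4Q)q_M - (91q_M). Setting ∂π_M/∂q_M = 0: 180 - 8q_M - 4(q_D) = 0.
Drake's profit: π_D = (271 - 4Q)q_D - (17q_D). Setting ∂π_D/∂q_D = 0: 254 - 8q_D - 4(q_M) = 0.
So q_M = (180 - 4q_D)/8 and q_D = (254 - 4q_M)/8.
Substituting one into the other gives q_M = 53/6 and q_D = 82/3.
Total output Q = 217/6, so price P = 271 - 4·(217/6) = 379/3.

126.33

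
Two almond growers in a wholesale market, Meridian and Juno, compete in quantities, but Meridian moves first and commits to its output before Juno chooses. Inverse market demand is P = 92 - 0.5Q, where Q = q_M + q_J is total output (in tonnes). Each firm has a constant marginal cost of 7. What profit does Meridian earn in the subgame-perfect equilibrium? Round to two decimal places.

1806.25

The follower Juno best-responds to any q_M: π_J = (92 - 0.5Q)q_J - 7q_J.
Setting the follower's marginal profit to zero, 85 - (1/2)q_M - q_J = 0, i.e. q_J = (85 - (1/2)q_M).
The leader anticipates this reaction. Substituting into P = 92 - 0.5Q gives P = 99/2 - (1/4)q_M, so π_M = (99/2 - (1/4)q_M)q_M - 7q_M.
The leader's first-order condition 85/2 - (1/2)q_M = 0 yields q_M = 85.
Then q_J = (85 - (1/2)·85) = 85/2.
Price P = 92 - (1/2)·(255/2) = 113/4.
Meridian's profit: (113/4 - 7)·85 = 1806.2500.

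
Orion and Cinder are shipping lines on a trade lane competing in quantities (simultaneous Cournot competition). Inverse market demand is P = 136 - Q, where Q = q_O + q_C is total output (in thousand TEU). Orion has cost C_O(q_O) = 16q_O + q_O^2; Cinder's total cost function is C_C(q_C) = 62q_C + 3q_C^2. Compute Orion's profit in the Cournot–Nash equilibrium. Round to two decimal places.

Orion's profit: π_O = (136 - Q)q_O - (16q_O + q_O²). Setting ∂π_O/∂q_O = 0: 120 - 4q_O - (q_C) = 0.
Cinder's first-order condition: 74 - 8q_C - (q_O) = 0.
So q_O = (120 - q_C)/4 and q_C = (74 - q_O)/8.
Solving the pair: q_O = 886/31, q_C = 176/31.
Price P = 136 - 1062/31 = 101.7419.
Orion's profit: 101.7419·(886/31) - 16·(886/31) - (886/31)² = 1633.7066.

1633.71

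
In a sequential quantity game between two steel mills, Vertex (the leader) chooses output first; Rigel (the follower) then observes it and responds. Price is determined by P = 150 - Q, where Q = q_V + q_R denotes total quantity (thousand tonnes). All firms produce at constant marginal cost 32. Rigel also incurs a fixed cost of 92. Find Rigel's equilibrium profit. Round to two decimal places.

778.25

Solve by backward induction. Given q_V, the follower Rigel maximises π_R = (150 - q_V - q_R)q_R - 32q_R.
Follower FOC: 118 - q_V - 2q_R = 0, so q_R(q_V) = (118 - q_V)/2.
Vertex substitutes q_R(q_V) into its own profit: π_V = q_V(150 - q_V - (118 - q_V)/2) - 32q_V = (91 - (1/2)q_V)q_V - 32q_V.
Leader FOC: 59 - q_V = 0, so q_V = 59.
Then q_R = (118 - 59)/2 = 59/2.
Price P = 150 - 177/2 = 123/2.
Rigel's profit: (123/2 - 32)·(59/2) - 92 = 778.2500.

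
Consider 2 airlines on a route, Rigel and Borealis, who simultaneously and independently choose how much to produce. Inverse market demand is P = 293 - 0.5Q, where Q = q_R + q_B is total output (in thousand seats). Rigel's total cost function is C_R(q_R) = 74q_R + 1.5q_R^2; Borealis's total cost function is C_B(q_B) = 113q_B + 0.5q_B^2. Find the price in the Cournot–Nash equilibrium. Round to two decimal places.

231.16

Rigel's profit: π_R = (293 - 0.5Q)q_R - (74q_R + (3/2)q_R²). Setting ∂π_R/∂q_R = 0: 219 - 4q_R - (1/2)(q_B) = 0.
Borealis's profit: π_B = (293 - 0.5Q)q_B - (113q_B + (1/2)q_B²). Setting ∂π_B/∂q_B = 0: 180 - 2q_B - (1/2)(q_R) = 0.
So q_R = (219 - (1/2)q_B)/4 and q_B = (180 - (1/2)q_R)/2.
Solving the pair: q_R = 1392/31, q_B = 78.7742.
Total output Q = 123.6774, so price P = 293 - (1/2)·123.6774 = 231.1613.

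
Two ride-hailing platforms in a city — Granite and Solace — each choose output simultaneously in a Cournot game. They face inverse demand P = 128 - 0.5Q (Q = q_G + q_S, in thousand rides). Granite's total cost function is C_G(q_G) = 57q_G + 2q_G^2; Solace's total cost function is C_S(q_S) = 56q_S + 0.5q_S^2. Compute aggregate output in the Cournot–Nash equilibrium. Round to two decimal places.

44.15

Granite's profit: π_G = (128 - 0.5Q)q_G - (57q_G + 2q_G²). Setting ∂π_G/∂q_G = 0: 71 - 5q_G - (1/2)(q_S) = 0.
Solace's first-order condition: 72 - 2q_S - (1/2)(q_G) = 0.
So q_G = (71 - (1/2)q_S)/5 and q_S = (72 - (1/2)q_G)/2.
Substituting one into the other gives q_G = 424/39 and q_S = 1298/39.
Total output Q = 424/39 + 1298/39 = 574/13.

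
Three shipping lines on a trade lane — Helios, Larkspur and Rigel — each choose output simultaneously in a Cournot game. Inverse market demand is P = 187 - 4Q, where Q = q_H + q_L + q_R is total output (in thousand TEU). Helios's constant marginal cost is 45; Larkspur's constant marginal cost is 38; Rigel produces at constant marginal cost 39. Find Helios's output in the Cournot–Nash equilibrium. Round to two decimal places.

8.06

Helios's profit: π_H = (187 - 4Q)q_H - (45q_H). Setting ∂π_H/∂q_H = 0: 142 - 8q_H - 4(q_L + q_R) = 0.
Larkspur's first-order condition: 149 - 8q_L - 4(q_H + q_R) = 0.
Rigel's profit: π_R = (187 - 4Q)q_R - (39q_R). Setting ∂π_R/∂q_R = 0: 148 - 8q_R - 4(q_H + q_L) = 0.
Summing all 3 equations gives 439 − 16Q = 0, hence Q = 439/16.
Back-substituting: q_H = (142 − 439/4)/4 = 129/16, q_L = (149 − 439/4)/4 = 157/16, q_R = (148 − 439/4)/4 = 153/16.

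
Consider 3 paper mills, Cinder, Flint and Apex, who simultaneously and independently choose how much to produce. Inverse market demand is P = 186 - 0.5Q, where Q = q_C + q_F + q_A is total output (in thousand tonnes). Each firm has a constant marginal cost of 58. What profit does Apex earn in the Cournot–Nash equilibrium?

Each firm earns π_i = (186 - 0.5Q)q_i - 58q_i.
First-order condition (treating rivals' output as given): 128 - q_i - (1/2)·Σ_{j≠i} q_j = 0.
With identical firms every q_j equals q_i, so Σ_{j≠i} q_j = 2q_i and 128 = 2q_i, giving q_i = 64.
Price P = 186 - (1/2)·192 = 90.
Apex's profit: (90 - 58)·64 = 2048.

2048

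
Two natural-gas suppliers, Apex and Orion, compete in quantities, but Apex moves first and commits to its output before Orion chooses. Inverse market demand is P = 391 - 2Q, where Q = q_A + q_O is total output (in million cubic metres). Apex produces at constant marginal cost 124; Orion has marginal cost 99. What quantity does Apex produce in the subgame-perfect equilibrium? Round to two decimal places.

The follower Orion best-responds to any q_A: π_O = (391 - 2Q)q_O - 99q_O.
Setting the follower's marginal profit to zero, 292 - 2q_A - 4q_O = 0, i.e. q_O = (292 - 2q_A)/4.
The leader anticipates this reaction. Substituting into P = 391 - 2Q gives P = 245 - q_A, so π_A = (245 - q_A)q_A - 124q_A.
Maximising: ∂π_A/∂q_A = 121 - 2q_A = 0, giving q_A = 121/2.
Then q_O = (292 - 2·(121/2))/4 = 171/4.

60.50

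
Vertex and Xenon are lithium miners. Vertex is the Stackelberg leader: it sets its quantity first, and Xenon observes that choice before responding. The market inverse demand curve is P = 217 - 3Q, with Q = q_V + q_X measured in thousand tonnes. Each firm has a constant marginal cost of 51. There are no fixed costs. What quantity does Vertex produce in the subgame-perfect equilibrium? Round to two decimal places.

27.67

Solve by backward induction. Given q_V, the follower Xenon maximises π_X = (217 - 3q_V - 3q_X)q_X - 51q_X.
Follower FOC: 166 - 3q_V - 6q_X = 0, so q_X(q_V) = (166 - 3q_V)/6.
Vertex substitutes q_X(q_V) into its own profit: π_V = q_V(217 - 3q_V - (166 - 3q_V)/2) - 51q_V = (134 - (3/2)q_V)q_V - 51q_V.
Maximising: ∂π_V/∂q_V = 83 - 3q_V = 0, giving q_V = 83/3.
Then q_X = (166 - 3·(83/3))/6 = 83/6.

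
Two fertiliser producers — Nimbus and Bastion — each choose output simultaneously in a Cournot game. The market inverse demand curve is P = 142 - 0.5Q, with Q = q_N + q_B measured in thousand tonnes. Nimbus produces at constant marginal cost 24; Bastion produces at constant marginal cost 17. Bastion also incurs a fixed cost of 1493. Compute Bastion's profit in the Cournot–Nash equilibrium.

Nimbus's profit: π_N = (142 - 0.5Q)q_N - (24q_N). Setting ∂π_N/∂q_N = 0: 118 - q_N - (1/2)(q_B) = 0.
Bastion's profit: π_B = (142 - 0.5Q)q_B - (17q_B). Setting ∂π_B/∂q_B = 0: 125 - q_B - (1/2)(q_N) = 0.
So q_N = (118 - (1/2)q_B) and q_B = (125 - (1/2)q_N).
Substituting one into the other gives q_N = 74 and q_B = 88.
Price P = 142 - (1/2)·162 = 61.
Bastion's profit: (61 - 17)·88 - 1493 = 2379.

2379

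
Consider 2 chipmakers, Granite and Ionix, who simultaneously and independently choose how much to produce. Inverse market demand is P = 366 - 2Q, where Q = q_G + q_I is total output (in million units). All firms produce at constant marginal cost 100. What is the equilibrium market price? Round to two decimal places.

A representative firm's profit is π_i = q_i(366 - 2Q) - 100q_i.
Setting ∂π_i/∂q_i = 0 with rivals' quantities fixed: 266 - 4q_i - 2q_j = 0.
With identical firms every q_j equals q_i, so q_j = q_i and 266 = 6q_i, giving q_i = 133/3.
Total output Q = 266/3, so price P = 366 - 2·(266/3) = 566/3.

188.67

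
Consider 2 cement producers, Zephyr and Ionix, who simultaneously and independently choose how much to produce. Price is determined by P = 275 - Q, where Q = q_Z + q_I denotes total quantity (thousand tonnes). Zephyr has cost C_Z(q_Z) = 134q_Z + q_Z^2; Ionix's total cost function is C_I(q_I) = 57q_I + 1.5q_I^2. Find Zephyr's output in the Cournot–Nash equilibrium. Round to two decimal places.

25.63

Zephyr's profit: π_Z = (275 - Q)q_Z - (134q_Z + q_Z²). Setting ∂π_Z/∂q_Z = 0: 141 - 4q_Z - (q_I) = 0.
Ionix's profit: π_I = (275 - Q)q_I - (57q_I + (3/2)q_I²). Setting ∂π_I/∂q_I = 0: 218 - 5q_I - (q_Z) = 0.
Best responses: q_Z = (141 - q_I)/4, q_I = (218 - q_Z)/5.
Solving the pair: q_Z = 487/19, q_I = 731/19.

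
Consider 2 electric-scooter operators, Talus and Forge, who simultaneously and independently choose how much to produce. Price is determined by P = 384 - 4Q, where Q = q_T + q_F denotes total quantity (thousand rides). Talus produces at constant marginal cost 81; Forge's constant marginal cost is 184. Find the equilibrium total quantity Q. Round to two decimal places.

41.92

Talus's profit: π_T = (384 - 4Q)q_T - (81q_T). Setting ∂π_T/∂q_T = 0: 303 - 8q_T - 4(q_F) = 0.
Forge's first-order condition: 200 - 8q_F - 4(q_T) = 0.
Best responses: q_T = (303 - 4q_F)/8, q_F = (200 - 4q_T)/8.
Solving the pair: q_T = 203/6, q_F = 97/12.
Total output Q = 203/6 + 97/12 = 503/12.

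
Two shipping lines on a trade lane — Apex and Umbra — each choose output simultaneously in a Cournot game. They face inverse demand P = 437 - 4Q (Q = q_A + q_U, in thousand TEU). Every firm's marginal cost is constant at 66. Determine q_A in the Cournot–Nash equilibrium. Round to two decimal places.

A representative firm's profit is π_i = q_i(437 - 4Q) - 66q_i.
Setting ∂π_i/∂q_i = 0 with rivals' quantities fixed: 371 - 8q_i - 4q_j = 0.
By symmetry each firm produces the same amount; substituting q_j = q_i yields q_i = 371/12.

30.92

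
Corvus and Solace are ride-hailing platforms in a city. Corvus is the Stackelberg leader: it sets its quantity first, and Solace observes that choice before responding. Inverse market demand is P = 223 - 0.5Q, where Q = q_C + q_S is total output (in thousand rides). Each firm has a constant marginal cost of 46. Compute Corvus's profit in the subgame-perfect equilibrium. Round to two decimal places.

Solve by backward induction. Given q_C, the follower Solace maximises π_S = (223 - (1/2)q_C - (1/2)q_S)q_S - 46q_S.
∂π_S/∂q_S = 177 - (1/2)q_C - q_S = 0 gives the reaction function q_S = (177 - (1/2)q_C).
Corvus substitutes q_S(q_C) into its own profit: π_C = q_C(223 - (1/2)q_C - (177 - (1/2)q_C)/2) - 46q_C = (269/2 - (1/4)q_C)q_C - 46q_C.
Leader FOC: 177/2 - (1/2)q_C = 0, so q_C = 177.
Then q_S = (177 - (1/2)·177) = 177/2.
Price P = 223 - (1/2)·(531/2) = 361/4.
Corvus's profit: (361/4 - 46)·177 = 7832.2500.

7832.25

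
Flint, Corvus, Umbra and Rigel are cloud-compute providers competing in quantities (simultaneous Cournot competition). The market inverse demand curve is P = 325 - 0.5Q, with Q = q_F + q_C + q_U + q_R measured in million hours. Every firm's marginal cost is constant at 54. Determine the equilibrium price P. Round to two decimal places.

Each firm earns π_i = (325 - 0.5Q)q_i - 54q_i.
First-order condition (treating rivals' output as given): 271 - q_i - (1/2)·Σ_{j≠i} q_j = 0.
With identical firms every q_j equals q_i, so Σ_{j≠i} q_j = 3q_i and 271 = (5/2)q_i, giving q_i = 542/5.
Total output Q = 433.6000, so price P = 325 - (1/2)·433.6000 = 541/5.

108.20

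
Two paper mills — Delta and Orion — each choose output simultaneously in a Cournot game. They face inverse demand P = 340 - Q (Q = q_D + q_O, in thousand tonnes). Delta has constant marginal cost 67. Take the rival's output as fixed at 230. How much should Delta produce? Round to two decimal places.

With the rival's output fixed at 230, Delta's profit is π_D = (340 - 230 - q_D)q_D - (67q_D) = (110 - q_D)q_D - (67q_D).
∂π_D/∂q_D = 43 - 2q_D = 0, so q_D = 43/2.

21.50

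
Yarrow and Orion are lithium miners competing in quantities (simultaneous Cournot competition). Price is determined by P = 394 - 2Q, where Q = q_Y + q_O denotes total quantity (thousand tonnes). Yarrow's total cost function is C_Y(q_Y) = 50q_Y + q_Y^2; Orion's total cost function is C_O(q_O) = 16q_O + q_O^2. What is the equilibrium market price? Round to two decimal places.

Yarrow's profit: π_Y = (394 - 2Q)q_Y - (50q_Y + q_Y²). Setting ∂π_Y/∂q_Y = 0: 344 - 6q_Y - 2(q_O) = 0.
Orion's first-order condition: 378 - 6q_O - 2(q_Y) = 0.
Best responses: q_Y = (344 - 2q_O)/6, q_O = (378 - 2q_Y)/6.
Solving the pair: q_Y = 327/8, q_O = 395/8.
Total output Q = 361/4, so price P = 394 - 2·(361/4) = 427/2.

213.50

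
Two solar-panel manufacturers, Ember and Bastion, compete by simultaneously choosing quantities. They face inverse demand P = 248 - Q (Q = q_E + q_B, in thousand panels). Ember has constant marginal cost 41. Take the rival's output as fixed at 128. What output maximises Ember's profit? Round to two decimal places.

39.50

With the rival's output fixed at 128, Ember's profit is π_E = (248 - 128 - q_E)q_E - (41q_E) = (120 - q_E)q_E - (41q_E).
∂π_E/∂q_E = 79 - 2q_E = 0, so q_E = 79/2.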